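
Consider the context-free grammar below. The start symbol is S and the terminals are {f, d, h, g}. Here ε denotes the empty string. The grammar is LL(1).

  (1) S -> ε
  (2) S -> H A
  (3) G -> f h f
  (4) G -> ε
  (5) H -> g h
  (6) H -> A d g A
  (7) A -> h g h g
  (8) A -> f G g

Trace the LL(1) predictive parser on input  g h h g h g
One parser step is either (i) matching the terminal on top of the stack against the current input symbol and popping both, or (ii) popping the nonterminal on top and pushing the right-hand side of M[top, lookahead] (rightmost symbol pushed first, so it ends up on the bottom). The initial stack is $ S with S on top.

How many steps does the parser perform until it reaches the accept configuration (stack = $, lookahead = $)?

step 1: stack=$ S  input=g h h g h g $  — expand S -> H A
step 2: stack=$ A H  input=g h h g h g $  — expand H -> g h
step 3: stack=$ A h g  input=g h h g h g $  — match g
step 4: stack=$ A h  input=h h g h g $  — match h
step 5: stack=$ A  input=h g h g $  — expand A -> h g h g
step 6: stack=$ g h g h  input=h g h g $  — match h
step 7: stack=$ g h g  input=g h g $  — match g
step 8: stack=$ g h  input=h g $  — match h
step 9: stack=$ g  input=g $  — match g
Accept reached after 9 steps.

9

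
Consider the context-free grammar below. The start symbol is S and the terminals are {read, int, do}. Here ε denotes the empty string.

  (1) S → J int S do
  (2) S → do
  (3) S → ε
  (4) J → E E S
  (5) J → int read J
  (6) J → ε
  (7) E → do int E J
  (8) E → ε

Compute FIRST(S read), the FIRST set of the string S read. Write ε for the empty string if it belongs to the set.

{do, int, read}

FIRST(E): from E→do int E J we get {do}; from E→ε we get {ε}. So FIRST(E) = {ε, do}.
FIRST(S): from S→J int S do we get {do, int}; from S→do we get {do}; from S→ε we get {ε}. So FIRST(S) = {ε, do, int}.
FIRST(J): from J→E E S we get {ε, do, int}; from J→int read J we get {int}; from J→ε we get {ε}. So FIRST(J) = {ε, do, int}.
FIRST(S read): take FIRST of each symbol in turn, carrying on past any symbol whose FIRST contains ε; result {do, int, read}.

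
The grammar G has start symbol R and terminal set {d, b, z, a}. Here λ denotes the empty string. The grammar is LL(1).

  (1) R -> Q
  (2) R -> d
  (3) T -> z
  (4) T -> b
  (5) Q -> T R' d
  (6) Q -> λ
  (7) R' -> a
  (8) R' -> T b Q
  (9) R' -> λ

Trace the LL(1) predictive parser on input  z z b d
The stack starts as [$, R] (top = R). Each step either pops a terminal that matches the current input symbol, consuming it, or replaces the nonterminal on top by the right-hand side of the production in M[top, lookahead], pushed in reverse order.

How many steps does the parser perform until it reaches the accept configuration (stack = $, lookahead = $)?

10

      Stack      Input      Action
   1  $ R        z z b d $  expand R -> Q
   2  $ Q        z z b d $  expand Q -> T R' d
   3  $ d R' T   z z b d $  expand T -> z
   4  $ d R' z   z z b d $  match z
   5  $ d R'     z b d $    expand R' -> T b Q
   6  $ d Q b T  z b d $    expand T -> z
   7  $ d Q b z  z b d $    match z
   8  $ d Q b    b d $      match b
   9  $ d Q      d $        expand Q -> λ
  10  $ d        d $        match d
Accept reached after 10 steps.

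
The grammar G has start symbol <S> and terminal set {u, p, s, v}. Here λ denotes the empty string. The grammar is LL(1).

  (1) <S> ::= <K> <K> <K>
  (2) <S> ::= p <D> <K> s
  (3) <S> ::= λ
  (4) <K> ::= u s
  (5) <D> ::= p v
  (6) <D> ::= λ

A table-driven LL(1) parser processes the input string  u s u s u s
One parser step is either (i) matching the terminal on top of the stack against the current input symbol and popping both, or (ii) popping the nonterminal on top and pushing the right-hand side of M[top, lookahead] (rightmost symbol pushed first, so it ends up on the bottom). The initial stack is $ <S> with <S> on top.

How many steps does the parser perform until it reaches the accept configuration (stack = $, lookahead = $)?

      Stack          Input          Action
   1  $ <S>          u s u s u s $  expand <S> ::= <K> <K> <K>
   2  $ <K> <K> <K>  u s u s u s $  expand <K> ::= u s
   3  $ <K> <K> s u  u s u s u s $  match u
   4  $ <K> <K> s    s u s u s $    match s
   5  $ <K> <K>      u s u s $      expand <K> ::= u s
   6  $ <K> s u      u s u s $      match u
   7  $ <K> s        s u s $        match s
   8  $ <K>          u s $          expand <K> ::= u s
   9  $ s u          u s $          match u
  10  $ s            s $            match s
Accept reached after 10 steps.

10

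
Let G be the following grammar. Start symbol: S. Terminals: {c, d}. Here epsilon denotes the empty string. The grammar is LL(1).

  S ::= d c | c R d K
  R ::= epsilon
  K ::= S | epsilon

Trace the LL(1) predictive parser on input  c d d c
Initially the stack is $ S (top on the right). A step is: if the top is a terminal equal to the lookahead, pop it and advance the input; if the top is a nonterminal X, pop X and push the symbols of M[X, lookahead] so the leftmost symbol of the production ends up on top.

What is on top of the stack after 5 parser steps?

     Stack      Input      Action
  1  $ S        c d d c $  expand S ::= c R d K
  2  $ K d R c  c d d c $  match c
  3  $ K d R    d d c $    expand R ::= epsilon
  4  $ K d      d d c $    match d
  5  $ K        d c $      expand K ::= S
Stack after step 5: $ S (top = S).

S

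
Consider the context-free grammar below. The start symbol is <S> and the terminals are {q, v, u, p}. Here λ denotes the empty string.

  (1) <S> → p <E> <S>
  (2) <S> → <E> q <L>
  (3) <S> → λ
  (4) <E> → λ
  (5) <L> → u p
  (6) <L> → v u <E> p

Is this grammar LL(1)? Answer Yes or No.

Yes

FIRST(<S>) = {λ, p, q}
FIRST(<E>) = {λ}
FIRST(<L>) = {u, v}
FOLLOW(<S>) = {$}
FOLLOW(<E>) = {$, p, q}
FOLLOW(<L>) = {$}
Each cell of M receives at most one production.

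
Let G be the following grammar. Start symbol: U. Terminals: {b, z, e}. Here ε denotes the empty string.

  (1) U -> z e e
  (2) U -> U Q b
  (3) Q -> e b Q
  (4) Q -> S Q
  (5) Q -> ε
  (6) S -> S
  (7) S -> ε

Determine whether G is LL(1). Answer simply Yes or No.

FIRST(U) = {z}
FIRST(Q) = {ε, e}
FIRST(S) = {ε}
FOLLOW(U) = {$, b, e}
FOLLOW(Q) = {b}
FOLLOW(S) = {b, e}
Cell M[Q, b] receives both Q -> S Q and Q -> ε — the grammar is not LL(1).

No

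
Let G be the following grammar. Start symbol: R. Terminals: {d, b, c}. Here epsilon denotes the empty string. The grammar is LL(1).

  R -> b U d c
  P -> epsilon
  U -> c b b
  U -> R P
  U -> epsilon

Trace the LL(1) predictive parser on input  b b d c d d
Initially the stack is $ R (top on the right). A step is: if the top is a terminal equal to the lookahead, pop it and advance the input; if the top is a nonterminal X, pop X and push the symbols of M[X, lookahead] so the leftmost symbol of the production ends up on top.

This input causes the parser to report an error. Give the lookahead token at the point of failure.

d

      Stack            Input          Action
   1  $ R              b b d c d d $  expand R -> b U d c
   2  $ c d U b        b b d c d d $  match b
   3  $ c d U          b d c d d $    expand U -> R P
   4  $ c d P R        b d c d d $    expand R -> b U d c
   5  $ c d P c d U b  b d c d d $    match b
   6  $ c d P c d U    d c d d $      expand U -> epsilon
   7  $ c d P c d      d c d d $      match d
   8  $ c d P c        c d d $        match c
   9  $ c d P          d d $          expand P -> epsilon
  10  $ c d            d d $          match d
  11  $ c              d $            error: top is terminal c but lookahead is d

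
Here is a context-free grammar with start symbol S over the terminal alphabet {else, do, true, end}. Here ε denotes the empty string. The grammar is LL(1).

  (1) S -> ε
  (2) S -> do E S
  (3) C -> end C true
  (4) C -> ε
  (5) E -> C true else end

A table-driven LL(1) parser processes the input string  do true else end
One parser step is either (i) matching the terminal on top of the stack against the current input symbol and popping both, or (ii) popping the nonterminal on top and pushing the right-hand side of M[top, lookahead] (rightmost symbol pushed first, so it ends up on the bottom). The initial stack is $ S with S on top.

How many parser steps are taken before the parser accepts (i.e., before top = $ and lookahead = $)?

8

step 1: stack=$ S  input=do true else end $  — expand S -> do E S
step 2: stack=$ S E do  input=do true else end $  — match do
step 3: stack=$ S E  input=true else end $  — expand E -> C true else end
step 4: stack=$ S end else true C  input=true else end $  — expand C -> ε
step 5: stack=$ S end else true  input=true else end $  — match true
step 6: stack=$ S end else  input=else end $  — match else
step 7: stack=$ S end  input=end $  — match end
step 8: stack=$ S  input=$  — expand S -> ε
Accept reached after 8 steps.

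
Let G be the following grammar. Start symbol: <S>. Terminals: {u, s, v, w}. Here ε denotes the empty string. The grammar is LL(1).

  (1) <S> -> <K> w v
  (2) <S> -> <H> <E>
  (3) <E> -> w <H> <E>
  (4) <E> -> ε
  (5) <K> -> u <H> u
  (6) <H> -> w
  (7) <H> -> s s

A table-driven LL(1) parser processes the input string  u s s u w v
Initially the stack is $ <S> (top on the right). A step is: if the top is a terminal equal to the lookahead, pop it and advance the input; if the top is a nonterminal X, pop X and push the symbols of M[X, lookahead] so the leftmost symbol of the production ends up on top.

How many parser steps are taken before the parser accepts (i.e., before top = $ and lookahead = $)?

9

     Stack          Input          Action
  1  $ <S>          u s s u w v $  expand <S> -> <K> w v
  2  $ v w <K>      u s s u w v $  expand <K> -> u <H> u
  3  $ v w u <H> u  u s s u w v $  match u
  4  $ v w u <H>    s s u w v $    expand <H> -> s s
  5  $ v w u s s    s s u w v $    match s
  6  $ v w u s      s u w v $      match s
  7  $ v w u        u w v $        match u
  8  $ v w          w v $          match w
  9  $ v            v $            match v
Accept reached after 9 steps.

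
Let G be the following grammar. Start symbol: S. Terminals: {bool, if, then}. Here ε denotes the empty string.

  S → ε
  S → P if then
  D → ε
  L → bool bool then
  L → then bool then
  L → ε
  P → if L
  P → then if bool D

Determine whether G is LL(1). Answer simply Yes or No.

FIRST(S) = {ε, if, then}
FIRST(D) = {ε}
FIRST(L) = {ε, bool, then}
FIRST(P) = {if, then}
FOLLOW(S) = {$}
FOLLOW(D) = {if}
FOLLOW(L) = {if}
FOLLOW(P) = {if}
Each cell of M receives at most one production.

Yes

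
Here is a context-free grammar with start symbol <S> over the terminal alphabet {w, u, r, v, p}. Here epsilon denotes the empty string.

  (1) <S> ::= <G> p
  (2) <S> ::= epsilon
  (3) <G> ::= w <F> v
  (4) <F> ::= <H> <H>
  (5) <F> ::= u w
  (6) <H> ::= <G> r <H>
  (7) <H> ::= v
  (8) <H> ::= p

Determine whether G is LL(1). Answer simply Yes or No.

FIRST(<S>) = {epsilon, w}
FIRST(<G>) = {w}
FIRST(<F>) = {p, u, v, w}
FIRST(<H>) = {p, v, w}
FOLLOW(<S>) = {$}
FOLLOW(<G>) = {p, r}
FOLLOW(<F>) = {v}
FOLLOW(<H>) = {p, v, w}
Each cell of M receives at most one production.

Yes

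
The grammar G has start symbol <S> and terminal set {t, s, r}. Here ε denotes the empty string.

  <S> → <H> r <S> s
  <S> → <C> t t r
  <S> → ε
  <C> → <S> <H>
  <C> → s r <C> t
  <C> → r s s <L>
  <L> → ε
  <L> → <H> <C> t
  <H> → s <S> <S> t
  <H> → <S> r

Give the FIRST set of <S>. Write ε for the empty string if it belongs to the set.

{ε, r, s}

FIRST(<S>) = {ε, r, s}  (via <H> r <S> s, <C> t t r)
FIRST(<H>) = {r, s}  (via <S> r)
FIRST(<C>) = {r, s}  (via <S> <H>)
FIRST(<L>) = {ε, r, s}  (via <H> <C> t)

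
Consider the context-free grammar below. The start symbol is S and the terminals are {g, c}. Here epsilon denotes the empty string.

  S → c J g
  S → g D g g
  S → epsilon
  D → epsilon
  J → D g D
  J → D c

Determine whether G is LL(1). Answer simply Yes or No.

FIRST(S) = {epsilon, c, g}
FIRST(D) = {epsilon}
FIRST(J) = {c, g}
FOLLOW(S) = {$}
FOLLOW(D) = {c, g}
FOLLOW(J) = {g}
Each cell of M receives at most one production.

Yes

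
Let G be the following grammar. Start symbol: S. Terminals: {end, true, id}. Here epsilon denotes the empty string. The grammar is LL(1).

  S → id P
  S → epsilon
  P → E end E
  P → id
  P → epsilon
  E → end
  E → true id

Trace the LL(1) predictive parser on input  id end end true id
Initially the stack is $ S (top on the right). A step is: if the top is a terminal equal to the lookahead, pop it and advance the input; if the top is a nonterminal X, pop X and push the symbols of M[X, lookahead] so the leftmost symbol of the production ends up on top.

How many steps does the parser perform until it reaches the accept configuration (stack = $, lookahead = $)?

9

step 1: stack=$ S  input=id end end true id $  — expand S → id P
step 2: stack=$ P id  input=id end end true id $  — match id
step 3: stack=$ P  input=end end true id $  — expand P → E end E
step 4: stack=$ E end E  input=end end true id $  — expand E → end
step 5: stack=$ E end end  input=end end true id $  — match end
step 6: stack=$ E end  input=end true id $  — match end
step 7: stack=$ E  input=true id $  — expand E → true id
step 8: stack=$ id true  input=true id $  — match true
step 9: stack=$ id  input=id $  — match id
Accept reached after 9 steps.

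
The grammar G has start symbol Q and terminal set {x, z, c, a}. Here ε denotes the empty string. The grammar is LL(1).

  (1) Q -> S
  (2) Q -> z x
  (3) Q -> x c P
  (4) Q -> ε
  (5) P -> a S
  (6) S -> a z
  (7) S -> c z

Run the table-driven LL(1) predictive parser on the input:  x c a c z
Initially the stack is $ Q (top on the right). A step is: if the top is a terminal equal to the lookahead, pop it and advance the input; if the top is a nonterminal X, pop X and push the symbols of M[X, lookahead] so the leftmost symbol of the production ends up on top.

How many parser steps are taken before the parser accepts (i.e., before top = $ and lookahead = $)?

8

step 1: stack=$ Q  input=x c a c z $  — expand Q -> x c P
step 2: stack=$ P c x  input=x c a c z $  — match x
step 3: stack=$ P c  input=c a c z $  — match c
step 4: stack=$ P  input=a c z $  — expand P -> a S
step 5: stack=$ S a  input=a c z $  — match a
step 6: stack=$ S  input=c z $  — expand S -> c z
step 7: stack=$ z c  input=c z $  — match c
step 8: stack=$ z  input=z $  — match z
Accept reached after 8 steps.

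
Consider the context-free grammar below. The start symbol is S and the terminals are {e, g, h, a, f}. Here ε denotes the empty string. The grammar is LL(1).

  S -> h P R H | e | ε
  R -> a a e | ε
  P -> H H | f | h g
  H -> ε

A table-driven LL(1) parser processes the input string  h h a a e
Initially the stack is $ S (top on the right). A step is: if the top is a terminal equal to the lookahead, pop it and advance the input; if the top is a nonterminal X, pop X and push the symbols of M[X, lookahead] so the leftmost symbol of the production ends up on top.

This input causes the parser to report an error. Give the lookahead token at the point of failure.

step 1: stack=$ S  input=h h a a e $  — expand S -> h P R H
step 2: stack=$ H R P h  input=h h a a e $  — match h
step 3: stack=$ H R P  input=h a a e $  — expand P -> h g
step 4: stack=$ H R g h  input=h a a e $  — match h
step 5: stack=$ H R g  input=a a e $  — error: top is terminal g but lookahead is a

a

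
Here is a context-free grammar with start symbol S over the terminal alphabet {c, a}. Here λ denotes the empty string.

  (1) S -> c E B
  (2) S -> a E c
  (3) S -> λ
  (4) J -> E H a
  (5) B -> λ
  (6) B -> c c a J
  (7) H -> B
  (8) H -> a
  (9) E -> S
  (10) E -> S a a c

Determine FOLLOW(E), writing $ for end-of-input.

FIRST(S) = {λ, a, c}
FIRST(B) = {λ, c}
FIRST(H) = {λ, a, c}  (via B)
FIRST(E) = {λ, a, c}  (via S, S a a c)
FIRST(J) = {a, c}  (via E H a)
FOLLOW(S) includes $ since S is the start symbol.
FOLLOW(H): in J->E H a, H is followed by a with FIRST {a}. Thus FOLLOW(H) = {a}.
FOLLOW(S): in E->S, the suffix after S is empty, so FOLLOW(S) ⊇ FOLLOW(E) = {$, a, c}; in E->S a a c, S is followed by a a c with FIRST {a}. Thus FOLLOW(S) = {$, a, c}.
FOLLOW(B): in S->c E B, the suffix after B is empty, so FOLLOW(B) ⊇ FOLLOW(S) = {$, a, c}; in H->B, the suffix after B is empty, so FOLLOW(B) ⊇ FOLLOW(H) = {a}. Thus FOLLOW(B) = {$, a, c}.
FOLLOW(J): in B->c c a J, the suffix after J is empty, so FOLLOW(J) ⊇ FOLLOW(B) = {$, a, c}. Thus FOLLOW(J) = {$, a, c}.
FOLLOW(E): in S->c E B, E is followed by B with FIRST {λ, c}; in S->c E B, the suffix after E is nullable, so FOLLOW(E) ⊇ FOLLOW(S) = {$, a, c}; in S->a E c, E is followed by c with FIRST {c}; in J->E H a, E is followed by H a with FIRST {a, c}. Thus FOLLOW(E) = {$, a, c}.

{$, a, c}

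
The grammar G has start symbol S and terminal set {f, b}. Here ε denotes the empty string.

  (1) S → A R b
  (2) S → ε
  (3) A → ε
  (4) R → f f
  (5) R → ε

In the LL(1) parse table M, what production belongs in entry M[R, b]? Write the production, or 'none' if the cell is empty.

R → ε

FIRST(A): from A→ε we get {ε}. So FIRST(A) = {ε}.
FIRST(R): from R→f f we get {f}; from R→ε we get {ε}. So FIRST(R) = {ε, f}.
FIRST(S): from S→A R b we get {b, f}; from S→ε we get {ε}. So FIRST(S) = {ε, b, f}.
FOLLOW(S) includes $ since S is the start symbol.
FOLLOW(R): in S→A R b, R is followed by b with FIRST {b}. Thus FOLLOW(R) = {b}.
For R → f f: FIRST(f f) = {f}, so it goes in M[R, t] for t ∈ {f}.
For R → ε: FIRST(ε) = {ε}, so it goes in M[R, t] for t ∈ {}; since ε ∈ FIRST, also for every t ∈ FOLLOW(R) = {b}.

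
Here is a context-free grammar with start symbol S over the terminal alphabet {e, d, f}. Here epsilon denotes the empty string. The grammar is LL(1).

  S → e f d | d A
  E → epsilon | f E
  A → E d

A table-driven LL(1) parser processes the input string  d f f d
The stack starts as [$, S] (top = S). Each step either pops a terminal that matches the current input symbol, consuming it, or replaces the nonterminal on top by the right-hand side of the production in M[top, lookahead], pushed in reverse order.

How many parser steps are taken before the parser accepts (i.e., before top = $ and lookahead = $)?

9

     Stack    Input      Action
  1  $ S      d f f d $  expand S → d A
  2  $ A d    d f f d $  match d
  3  $ A      f f d $    expand A → E d
  4  $ d E    f f d $    expand E → f E
  5  $ d E f  f f d $    match f
  6  $ d E    f d $      expand E → f E
  7  $ d E f  f d $      match f
  8  $ d E    d $        expand E → epsilon
  9  $ d      d $        match d
Accept reached after 9 steps.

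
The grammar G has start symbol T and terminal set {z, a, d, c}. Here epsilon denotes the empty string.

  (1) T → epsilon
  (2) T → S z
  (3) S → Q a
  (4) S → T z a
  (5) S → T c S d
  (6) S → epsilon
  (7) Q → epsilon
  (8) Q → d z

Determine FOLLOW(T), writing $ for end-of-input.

FIRST(Q): from Q→epsilon we get {epsilon}; from Q→d z we get {d}. So FIRST(Q) = {epsilon, d}.
FIRST(T): from T→epsilon we get {epsilon}; from T→S z we get {a, c, d, z}. So FIRST(T) = {epsilon, a, c, d, z}.
FIRST(S): from S→Q a we get {a, d}; from S→T z a we get {a, c, d, z}; from S→T c S d we get {a, c, d, z}; from S→epsilon we get {epsilon}. So FIRST(S) = {epsilon, a, c, d, z}.
FOLLOW(T) includes $ since T is the start symbol.
FOLLOW(T): in S→T z a, T is followed by z a with FIRST {z}; in S→T c S d, T is followed by c S d with FIRST {c}. Thus FOLLOW(T) = {$, c, z}.
FOLLOW(S): in T→S z, S is followed by z with FIRST {z}; in S→T c S d, S is followed by d with FIRST {d}. Thus FOLLOW(S) = {d, z}.
FOLLOW(Q): in S→Q a, Q is followed by a with FIRST {a}. Thus FOLLOW(Q) = {a}.

{$, c, z}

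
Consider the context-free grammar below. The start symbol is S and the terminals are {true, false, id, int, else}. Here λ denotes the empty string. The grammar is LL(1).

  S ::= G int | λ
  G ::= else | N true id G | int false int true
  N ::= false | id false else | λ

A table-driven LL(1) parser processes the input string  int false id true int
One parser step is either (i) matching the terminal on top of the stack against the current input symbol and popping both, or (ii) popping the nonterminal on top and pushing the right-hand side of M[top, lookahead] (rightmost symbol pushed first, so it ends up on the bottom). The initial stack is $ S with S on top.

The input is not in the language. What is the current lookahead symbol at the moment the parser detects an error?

id

     Stack                     Input                    Action
  1  $ S                       int false id true int $  expand S ::= G int
  2  $ int G                   int false id true int $  expand G ::= int false int true
  3  $ int true int false int  int false id true int $  match int
  4  $ int true int false      false id true int $      match false
  5  $ int true int            id true int $            error: top is terminal int but lookahead is id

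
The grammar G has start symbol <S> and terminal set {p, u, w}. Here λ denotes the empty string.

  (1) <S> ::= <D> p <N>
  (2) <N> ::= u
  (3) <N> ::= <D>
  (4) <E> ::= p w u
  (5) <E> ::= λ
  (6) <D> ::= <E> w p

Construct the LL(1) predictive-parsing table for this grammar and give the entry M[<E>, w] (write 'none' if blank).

<E> ::= λ

FIRST(<E>): from <E>::=p w u we get {p}; from <E>::=λ we get {λ}. So FIRST(<E>) = {λ, p}.
FIRST(<D>): from <D>::=<E> w p we get {p, w}. So FIRST(<D>) = {p, w}.
FIRST(<S>): from <S>::=<D> p <N> we get {p, w}. So FIRST(<S>) = {p, w}.
FIRST(<N>): from <N>::=u we get {u}; from <N>::=<D> we get {p, w}. So FIRST(<N>) = {p, u, w}.
FOLLOW(<S>) includes $ since <S> is the start symbol.
FOLLOW(<E>): in <D>::=<E> w p, <E> is followed by w p with FIRST {w}. Thus FOLLOW(<E>) = {w}.
For <E> ::= p w u: FIRST(p w u) = {p}, so it goes in M[<E>, t] for t ∈ {p}.
For <E> ::= λ: FIRST(λ) = {λ}, so it goes in M[<E>, t] for t ∈ {}; since λ ∈ FIRST, also for every t ∈ FOLLOW(<E>) = {w}.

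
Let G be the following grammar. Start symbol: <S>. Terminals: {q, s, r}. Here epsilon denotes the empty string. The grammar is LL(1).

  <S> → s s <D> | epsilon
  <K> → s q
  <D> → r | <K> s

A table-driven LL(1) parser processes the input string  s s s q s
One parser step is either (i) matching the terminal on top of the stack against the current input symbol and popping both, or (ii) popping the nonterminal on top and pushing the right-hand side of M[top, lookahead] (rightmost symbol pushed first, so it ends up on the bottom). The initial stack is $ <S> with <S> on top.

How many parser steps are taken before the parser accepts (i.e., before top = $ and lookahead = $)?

step 1: stack=$ <S>  input=s s s q s $  — expand <S> → s s <D>
step 2: stack=$ <D> s s  input=s s s q s $  — match s
step 3: stack=$ <D> s  input=s s q s $  — match s
step 4: stack=$ <D>  input=s q s $  — expand <D> → <K> s
step 5: stack=$ s <K>  input=s q s $  — expand <K> → s q
step 6: stack=$ s q s  input=s q s $  — match s
step 7: stack=$ s q  input=q s $  — match q
step 8: stack=$ s  input=s $  — match s
Accept reached after 8 steps.

8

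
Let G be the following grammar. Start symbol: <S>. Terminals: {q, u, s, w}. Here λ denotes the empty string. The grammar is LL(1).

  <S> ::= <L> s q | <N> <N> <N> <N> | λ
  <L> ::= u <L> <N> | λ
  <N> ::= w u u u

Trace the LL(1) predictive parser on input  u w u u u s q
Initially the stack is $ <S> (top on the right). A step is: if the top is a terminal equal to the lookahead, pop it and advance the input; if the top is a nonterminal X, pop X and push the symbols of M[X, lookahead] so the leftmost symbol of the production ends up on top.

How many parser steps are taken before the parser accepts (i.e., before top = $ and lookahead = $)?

11

step 1: stack=$ <S>  input=u w u u u s q $  — expand <S> ::= <L> s q
step 2: stack=$ q s <L>  input=u w u u u s q $  — expand <L> ::= u <L> <N>
step 3: stack=$ q s <N> <L> u  input=u w u u u s q $  — match u
step 4: stack=$ q s <N> <L>  input=w u u u s q $  — expand <L> ::= λ
step 5: stack=$ q s <N>  input=w u u u s q $  — expand <N> ::= w u u u
step 6: stack=$ q s u u u w  input=w u u u s q $  — match w
step 7: stack=$ q s u u u  input=u u u s q $  — match u
step 8: stack=$ q s u u  input=u u s q $  — match u
step 9: stack=$ q s u  input=u s q $  — match u
step 10: stack=$ q s  input=s q $  — match s
step 11: stack=$ q  input=q $  — match q
Accept reached after 11 steps.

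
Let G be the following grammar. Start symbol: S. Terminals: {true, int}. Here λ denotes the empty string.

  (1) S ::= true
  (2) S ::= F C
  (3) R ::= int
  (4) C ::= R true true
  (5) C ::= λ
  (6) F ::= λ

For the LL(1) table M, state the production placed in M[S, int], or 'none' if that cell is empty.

FIRST(R) = {int}
FIRST(F) = {λ}
FIRST(C) = {λ, int}  (via R true true)
FIRST(S) = {λ, int, true}  (via F C)
FOLLOW(S) includes $ since S is the start symbol.
FOLLOW(S): S appears on no right-hand side. Thus FOLLOW(S) = {$}.
For S ::= true: FIRST(true) = {true}, so it goes in M[S, t] for t ∈ {true}.
For S ::= F C: FIRST(F C) = {λ, int}, so it goes in M[S, t] for t ∈ {int}; since λ ∈ FIRST, also for every t ∈ FOLLOW(S) = {$}.

S ::= F C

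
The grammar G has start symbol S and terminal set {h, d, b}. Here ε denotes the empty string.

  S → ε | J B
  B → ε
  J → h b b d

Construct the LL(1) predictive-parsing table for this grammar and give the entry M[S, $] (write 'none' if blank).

FIRST(B): from B→ε we get {ε}. So FIRST(B) = {ε}.
FIRST(J): from J→h b b d we get {h}. So FIRST(J) = {h}.
FIRST(S): from S→ε we get {ε}; from S→J B we get {h}. So FIRST(S) = {ε, h}.
FOLLOW(S) includes $ since S is the start symbol.
FOLLOW(S): S appears on no right-hand side. Thus FOLLOW(S) = {$}.
For S → ε: FIRST(ε) = {ε}, so it goes in M[S, t] for t ∈ {}; since ε ∈ FIRST, also for every t ∈ FOLLOW(S) = {$}.
For S → J B: FIRST(J B) = {h}, so it goes in M[S, t] for t ∈ {h}.

S → ε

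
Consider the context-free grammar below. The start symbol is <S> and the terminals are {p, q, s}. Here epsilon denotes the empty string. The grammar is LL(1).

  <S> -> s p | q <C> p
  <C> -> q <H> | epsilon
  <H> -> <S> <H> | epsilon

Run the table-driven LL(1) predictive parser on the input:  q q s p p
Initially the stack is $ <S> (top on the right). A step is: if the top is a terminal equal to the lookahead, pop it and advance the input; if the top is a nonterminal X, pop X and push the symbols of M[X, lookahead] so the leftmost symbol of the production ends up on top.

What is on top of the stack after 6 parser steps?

s

     Stack        Input        Action
  1  $ <S>        q q s p p $  expand <S> -> q <C> p
  2  $ p <C> q    q q s p p $  match q
  3  $ p <C>      q s p p $    expand <C> -> q <H>
  4  $ p <H> q    q s p p $    match q
  5  $ p <H>      s p p $      expand <H> -> <S> <H>
  6  $ p <H> <S>  s p p $      expand <S> -> s p
Stack after step 6: $ p <H> p s (top = s).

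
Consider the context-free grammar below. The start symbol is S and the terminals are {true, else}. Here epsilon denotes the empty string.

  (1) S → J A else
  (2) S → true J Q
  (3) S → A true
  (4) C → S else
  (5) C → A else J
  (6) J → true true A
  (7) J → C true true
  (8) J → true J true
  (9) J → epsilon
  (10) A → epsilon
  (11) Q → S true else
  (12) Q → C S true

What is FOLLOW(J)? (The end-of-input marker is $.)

FIRST(A) = {epsilon}
FIRST(S) = {else, true}  (via J A else, A true)
FIRST(C) = {else, true}  (via S else, A else J)
FIRST(J) = {epsilon, else, true}  (via C true true)
FIRST(Q) = {else, true}  (via S true else, C S true)
FOLLOW(S) includes $ since S is the start symbol.
FOLLOW(S): in C→S else, S is followed by else with FIRST {else}; in Q→S true else, S is followed by true else with FIRST {true}; in Q→C S true, S is followed by true with FIRST {true}. Thus FOLLOW(S) = {$, else, true}.
FOLLOW(C): in J→C true true, C is followed by true true with FIRST {true}; in Q→C S true, C is followed by S true with FIRST {else, true}. Thus FOLLOW(C) = {else, true}.
FOLLOW(J): in S→J A else, J is followed by A else with FIRST {else}; in S→true J Q, J is followed by Q with FIRST {else, true}; in C→A else J, the suffix after J is empty, so FOLLOW(J) ⊇ FOLLOW(C) = {else, true}; in J→true J true, J is followed by true with FIRST {true}. Thus FOLLOW(J) = {else, true}.
FOLLOW(A): in S→J A else, A is followed by else with FIRST {else}; in S→A true, A is followed by true with FIRST {true}; in C→A else J, A is followed by else J with FIRST {else}; in J→true true A, the suffix after A is empty, so FOLLOW(A) ⊇ FOLLOW(J) = {else, true}. Thus FOLLOW(A) = {else, true}.
FOLLOW(Q): in S→true J Q, the suffix after Q is empty, so FOLLOW(Q) ⊇ FOLLOW(S) = {$, else, true}. Thus FOLLOW(Q) = {$, else, true}.

{else, true}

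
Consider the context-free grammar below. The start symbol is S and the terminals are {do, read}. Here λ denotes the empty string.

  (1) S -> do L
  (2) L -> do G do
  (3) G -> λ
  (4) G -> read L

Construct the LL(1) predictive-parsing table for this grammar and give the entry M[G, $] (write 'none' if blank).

none

FIRST(S) = {do}
FIRST(L) = {do}
FIRST(G) = {λ, read}
FOLLOW(S) includes $ since S is the start symbol.
FOLLOW(G): in L->do G do, G is followed by do with FIRST {do}. Thus FOLLOW(G) = {do}.
For G -> λ: FIRST(λ) = {λ}, so it goes in M[G, t] for t ∈ {}; since λ ∈ FIRST, also for every t ∈ FOLLOW(G) = {do}.
For G -> read L: FIRST(read L) = {read}, so it goes in M[G, t] for t ∈ {read}.
None of these place a production in M[G, $].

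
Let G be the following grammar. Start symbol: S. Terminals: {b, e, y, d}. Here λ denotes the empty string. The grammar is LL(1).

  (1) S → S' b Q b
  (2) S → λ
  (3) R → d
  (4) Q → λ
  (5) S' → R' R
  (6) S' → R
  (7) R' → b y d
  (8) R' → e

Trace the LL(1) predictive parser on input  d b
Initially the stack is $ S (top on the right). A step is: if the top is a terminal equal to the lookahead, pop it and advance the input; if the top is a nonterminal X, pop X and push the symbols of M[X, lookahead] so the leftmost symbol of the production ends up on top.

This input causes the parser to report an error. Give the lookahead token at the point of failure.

$

step 1: stack=$ S  input=d b $  — expand S → S' b Q b
step 2: stack=$ b Q b S'  input=d b $  — expand S' → R
step 3: stack=$ b Q b R  input=d b $  — expand R → d
step 4: stack=$ b Q b d  input=d b $  — match d
step 5: stack=$ b Q b  input=b $  — match b
step 6: stack=$ b Q  input=$  — error: M[Q, $] is empty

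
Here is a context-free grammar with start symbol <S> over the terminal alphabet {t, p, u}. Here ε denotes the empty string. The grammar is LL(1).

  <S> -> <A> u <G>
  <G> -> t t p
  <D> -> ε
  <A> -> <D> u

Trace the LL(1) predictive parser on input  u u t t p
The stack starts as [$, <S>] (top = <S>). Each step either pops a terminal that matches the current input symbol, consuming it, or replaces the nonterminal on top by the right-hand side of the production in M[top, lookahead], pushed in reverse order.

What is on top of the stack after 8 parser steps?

p

step 1: stack=$ <S>  input=u u t t p $  — expand <S> -> <A> u <G>
step 2: stack=$ <G> u <A>  input=u u t t p $  — expand <A> -> <D> u
step 3: stack=$ <G> u u <D>  input=u u t t p $  — expand <D> -> ε
step 4: stack=$ <G> u u  input=u u t t p $  — match u
step 5: stack=$ <G> u  input=u t t p $  — match u
step 6: stack=$ <G>  input=t t p $  — expand <G> -> t t p
step 7: stack=$ p t t  input=t t p $  — match t
step 8: stack=$ p t  input=t p $  — match t
Stack after step 8: $ p (top = p).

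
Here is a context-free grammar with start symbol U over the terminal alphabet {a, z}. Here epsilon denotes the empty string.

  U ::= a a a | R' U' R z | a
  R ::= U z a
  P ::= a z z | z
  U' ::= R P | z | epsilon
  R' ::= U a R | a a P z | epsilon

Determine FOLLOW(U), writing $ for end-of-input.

{$, a, z}

FIRST(P): from P::=a z z we get {a}; from P::=z we get {z}. So FIRST(P) = {a, z}.
FIRST(U): from U::=a a a we get {a}; from U::=R' U' R z we get {a, z}; from U::=a we get {a}. So FIRST(U) = {a, z}.
FIRST(R): from R::=U z a we get {a, z}. So FIRST(R) = {a, z}.
FIRST(R'): from R'::=U a R we get {a, z}; from R'::=a a P z we get {a}; from R'::=epsilon we get {epsilon}. So FIRST(R') = {epsilon, a, z}.
FIRST(U'): from U'::=R P we get {a, z}; from U'::=z we get {z}; from U'::=epsilon we get {epsilon}. So FIRST(U') = {epsilon, a, z}.
FOLLOW(U) includes $ since U is the start symbol.
FOLLOW(U): in R::=U z a, U is followed by z a with FIRST {z}; in R'::=U a R, U is followed by a R with FIRST {a}. Thus FOLLOW(U) = {$, a, z}.
FOLLOW(U'): in U::=R' U' R z, U' is followed by R z with FIRST {a, z}. Thus FOLLOW(U') = {a, z}.
FOLLOW(P): in U'::=R P, the suffix after P is empty, so FOLLOW(P) ⊇ FOLLOW(U') = {a, z}; in R'::=a a P z, P is followed by z with FIRST {z}. Thus FOLLOW(P) = {a, z}.
FOLLOW(R'): in U::=R' U' R z, R' is followed by U' R z with FIRST {a, z}. Thus FOLLOW(R') = {a, z}.
FOLLOW(R): in U::=R' U' R z, R is followed by z with FIRST {z}; in U'::=R P, R is followed by P with FIRST {a, z}; in R'::=U a R, the suffix after R is empty, so FOLLOW(R) ⊇ FOLLOW(R') = {a, z}. Thus FOLLOW(R) = {a, z}.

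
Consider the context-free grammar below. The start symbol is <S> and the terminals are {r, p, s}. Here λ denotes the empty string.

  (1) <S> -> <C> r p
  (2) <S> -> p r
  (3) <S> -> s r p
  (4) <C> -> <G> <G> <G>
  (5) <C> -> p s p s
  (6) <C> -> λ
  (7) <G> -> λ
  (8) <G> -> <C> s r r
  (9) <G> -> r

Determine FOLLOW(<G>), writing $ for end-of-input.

FIRST(<S>) = {p, r, s}  (via <C> r p)
FIRST(<C>) = {λ, p, r, s}  (via <G> <G> <G>)
FIRST(<G>) = {λ, p, r, s}  (via <C> s r r)
FOLLOW(<S>) includes $ since <S> is the start symbol.
FOLLOW(<S>): <S> appears on no right-hand side. Thus FOLLOW(<S>) = {$}.
FOLLOW(<C>): in <S>-><C> r p, <C> is followed by r p with FIRST {r}; in <G>-><C> s r r, <C> is followed by s r r with FIRST {s}. Thus FOLLOW(<C>) = {r, s}.
FOLLOW(<G>): in <C>-><G> <G> <G> (occurrence 1), <G> is followed by <G> <G> with FIRST {λ, p, r, s}; in <C>-><G> <G> <G> (occurrence 1), the suffix after <G> is nullable, so FOLLOW(<G>) ⊇ FOLLOW(<C>) = {r, s}; in <C>-><G> <G> <G> (occurrence 2), <G> is followed by <G> with FIRST {λ, p, r, s}; in <C>-><G> <G> <G> (occurrence 2), the suffix after <G> is nullable, so FOLLOW(<G>) ⊇ FOLLOW(<C>) = {r, s}; in <C>-><G> <G> <G> (occurrence 3), the suffix after <G> is empty, so FOLLOW(<G>) ⊇ FOLLOW(<C>) = {r, s}. Thus FOLLOW(<G>) = {p, r, s}.

{p, r, s}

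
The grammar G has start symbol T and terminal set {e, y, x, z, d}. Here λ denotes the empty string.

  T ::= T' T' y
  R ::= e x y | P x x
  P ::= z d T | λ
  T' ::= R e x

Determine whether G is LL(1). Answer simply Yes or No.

Yes

FIRST(T) = {e, x, z}
FIRST(R) = {e, x, z}
FIRST(P) = {λ, z}
FIRST(T') = {e, x, z}
FOLLOW(T) = {$, x}
FOLLOW(R) = {e}
FOLLOW(P) = {x}
FOLLOW(T') = {e, x, y, z}
Each cell of M receives at most one production.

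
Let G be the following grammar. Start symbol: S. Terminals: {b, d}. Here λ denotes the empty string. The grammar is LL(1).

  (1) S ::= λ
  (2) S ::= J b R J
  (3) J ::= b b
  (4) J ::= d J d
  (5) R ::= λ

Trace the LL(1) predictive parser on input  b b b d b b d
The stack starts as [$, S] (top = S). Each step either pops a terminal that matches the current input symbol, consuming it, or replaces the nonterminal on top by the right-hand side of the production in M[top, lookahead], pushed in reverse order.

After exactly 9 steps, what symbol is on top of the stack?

b

     Stack        Input            Action
  1  $ S          b b b d b b d $  expand S ::= J b R J
  2  $ J R b J    b b b d b b d $  expand J ::= b b
  3  $ J R b b b  b b b d b b d $  match b
  4  $ J R b b    b b d b b d $    match b
  5  $ J R b      b d b b d $      match b
  6  $ J R        d b b d $        expand R ::= λ
  7  $ J          d b b d $        expand J ::= d J d
  8  $ d J d      d b b d $        match d
  9  $ d J        b b d $          expand J ::= b b
Stack after step 9: $ d b b (top = b).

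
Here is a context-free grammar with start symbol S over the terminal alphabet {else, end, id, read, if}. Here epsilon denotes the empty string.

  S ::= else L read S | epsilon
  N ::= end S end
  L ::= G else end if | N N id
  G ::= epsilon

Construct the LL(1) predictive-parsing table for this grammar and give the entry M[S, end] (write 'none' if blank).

S ::= epsilon

FIRST(S): from S::=else L read S we get {else}; from S::=epsilon we get {epsilon}. So FIRST(S) = {epsilon, else}.
FIRST(N): from N::=end S end we get {end}. So FIRST(N) = {end}.
FIRST(G): from G::=epsilon we get {epsilon}. So FIRST(G) = {epsilon}.
FIRST(L): from L::=G else end if we get {else}; from L::=N N id we get {end}. So FIRST(L) = {else, end}.
FOLLOW(S) includes $ since S is the start symbol.
FOLLOW(S): in S::=else L read S, the suffix after S is empty (adds nothing new); in N::=end S end, S is followed by end with FIRST {end}. Thus FOLLOW(S) = {$, end}.
For S ::= else L read S: FIRST(else L read S) = {else}, so it goes in M[S, t] for t ∈ {else}.
For S ::= epsilon: FIRST(epsilon) = {epsilon}, so it goes in M[S, t] for t ∈ {}; since epsilon ∈ FIRST, also for every t ∈ FOLLOW(S) = {$, end}.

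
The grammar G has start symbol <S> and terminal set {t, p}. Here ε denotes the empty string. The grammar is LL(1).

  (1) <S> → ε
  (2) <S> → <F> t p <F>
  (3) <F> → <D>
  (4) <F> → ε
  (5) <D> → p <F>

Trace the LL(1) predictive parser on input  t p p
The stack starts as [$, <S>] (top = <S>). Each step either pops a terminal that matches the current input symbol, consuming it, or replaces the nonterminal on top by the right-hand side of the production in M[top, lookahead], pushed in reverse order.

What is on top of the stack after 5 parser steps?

<D>

     Stack          Input    Action
  1  $ <S>          t p p $  expand <S> → <F> t p <F>
  2  $ <F> p t <F>  t p p $  expand <F> → ε
  3  $ <F> p t      t p p $  match t
  4  $ <F> p        p p $    match p
  5  $ <F>          p $      expand <F> → <D>
Stack after step 5: $ <D> (top = <D>).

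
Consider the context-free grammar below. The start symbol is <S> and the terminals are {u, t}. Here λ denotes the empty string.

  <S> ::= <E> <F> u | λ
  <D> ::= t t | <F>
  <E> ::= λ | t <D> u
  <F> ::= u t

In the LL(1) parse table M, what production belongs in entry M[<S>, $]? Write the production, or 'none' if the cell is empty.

<S> ::= λ

FIRST(<E>): from <E>::=λ we get {λ}; from <E>::=t <D> u we get {t}. So FIRST(<E>) = {λ, t}.
FIRST(<F>): from <F>::=u t we get {u}. So FIRST(<F>) = {u}.
FIRST(<S>): from <S>::=<E> <F> u we get {t, u}; from <S>::=λ we get {λ}. So FIRST(<S>) = {λ, t, u}.
FIRST(<D>): from <D>::=t t we get {t}; from <D>::=<F> we get {u}. So FIRST(<D>) = {t, u}.
FOLLOW(<S>) includes $ since <S> is the start symbol.
FOLLOW(<S>): <S> appears on no right-hand side. Thus FOLLOW(<S>) = {$}.
For <S> ::= <E> <F> u: FIRST(<E> <F> u) = {t, u}, so it goes in M[<S>, t] for t ∈ {t, u}.
For <S> ::= λ: FIRST(λ) = {λ}, so it goes in M[<S>, t] for t ∈ {}; since λ ∈ FIRST, also for every t ∈ FOLLOW(<S>) = {$}.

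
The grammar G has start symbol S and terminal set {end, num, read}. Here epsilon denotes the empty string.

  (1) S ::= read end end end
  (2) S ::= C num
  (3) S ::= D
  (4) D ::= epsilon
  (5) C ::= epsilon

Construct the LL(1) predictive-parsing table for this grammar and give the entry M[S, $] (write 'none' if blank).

S ::= D

FIRST(D): from D::=epsilon we get {epsilon}. So FIRST(D) = {epsilon}.
FIRST(C): from C::=epsilon we get {epsilon}. So FIRST(C) = {epsilon}.
FIRST(S): from S::=read end end end we get {read}; from S::=C num we get {num}; from S::=D we get {epsilon}. So FIRST(S) = {epsilon, num, read}.
FOLLOW(S) includes $ since S is the start symbol.
FOLLOW(S): S appears on no right-hand side. Thus FOLLOW(S) = {$}.
For S ::= read end end end: FIRST(read end end end) = {read}, so it goes in M[S, t] for t ∈ {read}.
For S ::= C num: FIRST(C num) = {num}, so it goes in M[S, t] for t ∈ {num}.
For S ::= D: FIRST(D) = {epsilon}, so it goes in M[S, t] for t ∈ {}; since epsilon ∈ FIRST, also for every t ∈ FOLLOW(S) = {$}.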